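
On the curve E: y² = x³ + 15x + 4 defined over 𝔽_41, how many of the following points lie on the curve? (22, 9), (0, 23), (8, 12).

(22, 9): 9² ≡ 40, rhs ≡ 35 → off.
(0, 23): 23² ≡ 37, rhs ≡ 4 → off.
(8, 12): 12² ≡ 21, rhs ≡ 21 → on.

1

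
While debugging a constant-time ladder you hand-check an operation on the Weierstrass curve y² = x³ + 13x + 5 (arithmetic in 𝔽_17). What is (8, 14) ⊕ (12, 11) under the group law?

(8, 14) + (12, 11). λ = (11 - 14)/(12 - 8) ≡ 14/4 mod 17. 4⁻¹ ≡ 13 (mod 17), so λ ≡ 12.
  x = λ² - 8 - 12 = 144 - 20 ≡ 5; y = λ·(8 - 5) - 14 ≡ 5. → (5, 5)

(5, 5)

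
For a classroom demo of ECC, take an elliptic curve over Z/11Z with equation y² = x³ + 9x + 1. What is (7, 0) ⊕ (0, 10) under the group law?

(2, 7)

(7, 0) + (0, 10). λ = (10 - 0)/(0 - 7) ≡ 10/4 mod 11. 4⁻¹ ≡ 3 (mod 11), so λ ≡ 8.
  x = λ² - 7 - 0 = 64 - 7 ≡ 2; y = λ·(7 - 2) - 0 ≡ 7. → (2, 7)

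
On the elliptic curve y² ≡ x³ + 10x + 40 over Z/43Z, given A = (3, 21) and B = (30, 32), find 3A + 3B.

(14, 0)

First 3A:
Repeated addition: build up to 3A.
2A: tangent at (3, 21): λ = (3·3² + 10)/(2·21) ≡ 37/42. 42⁻¹ ≡ 42 (mod 43), so λ ≡ 37·42 ≡ 6.
  x = λ² - 3 - 3 = 36 - 6 ≡ 30; y = λ·(3 - 30) - 21 ≡ 32. → (30, 32)
3A: (30, 32) + (3, 21). λ = (21 - 32)/(3 - 30) ≡ 32/16 mod 43. 16⁻¹ ≡ 35 (mod 43), so λ ≡ 2.
  x = λ² - 30 - 3 = 4 - 33 ≡ 14; y = λ·(30 - 14) - 32 ≡ 0. → (14, 0)
3A = (14, 0).
Next 3B:
Repeated addition: build up to 3B.
2B: tangent at (30, 32): λ = (3·30² + 10)/(2·32) ≡ 1/21. 21⁻¹ ≡ 41 (mod 43) since 21·41 = 861 ≡ 1, so λ ≡ 1·41 ≡ 41.
  x = λ² - 30 - 30 = 1681 - 60 ≡ 30; y = λ·(30 - 30) - 32 ≡ 11. → (30, 11)
3B: (30, 11) + (30, 32): same x and y₁ ≡ -y₂, so the sum is ∞.
3B = ∞.
Finally 3A + 3B:
(14, 0) + ∞ = (14, 0) (identity).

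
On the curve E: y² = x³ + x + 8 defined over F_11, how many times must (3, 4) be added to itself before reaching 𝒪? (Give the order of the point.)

2P: tangent at (3, 4): λ = (3·3² + 1)/(2·4) ≡ 6/8. 8⁻¹ ≡ 7 (mod 11) since 8·7 = 56 ≡ 1, so λ ≡ 6·7 ≡ 9.
  x = λ² - 3 - 3 = 81 - 6 ≡ 9; y = λ·(3 - 9) - 4 ≡ 8. → (9, 8)
3P: (9, 8) + (3, 4). λ = (4 - 8)/(3 - 9) ≡ 7/5 mod 11. 5⁻¹ ≡ 9 (mod 11) since 5·9 = 45 ≡ 1, so λ ≡ 8.
  x = λ² - 9 - 3 = 64 - 12 ≡ 8; y = λ·(9 - 8) - 8 ≡ 0. → (8, 0)
4P: (8, 0) + (3, 4). λ = (4 - 0)/(3 - 8) ≡ 4/6 mod 11. 6⁻¹ ≡ 2 (mod 11), so λ ≡ 8.
  x = λ² - 8 - 3 = 64 - 11 ≡ 9; y = λ·(8 - 9) - 0 ≡ 3. → (9, 3)
5P: (9, 3) + (3, 4). λ = (4 - 3)/(3 - 9) ≡ 1/5 mod 11. 5⁻¹ ≡ 9 (mod 11) since 5·9 = 45 ≡ 1, so λ ≡ 9.
  x = λ² - 9 - 3 = 81 - 12 ≡ 3; y = λ·(9 - 3) - 3 ≡ 7. → (3, 7)
6P: (3, 7) + (3, 4): same x and y₁ ≡ -y₂, so the sum is 𝒪.
6P = 𝒪, so the order is 6.

6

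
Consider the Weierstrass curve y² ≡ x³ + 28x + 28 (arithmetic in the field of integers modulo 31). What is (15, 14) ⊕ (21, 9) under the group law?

(15, 14) + (21, 9). λ = (9 - 14)/(21 - 15) ≡ 26/6 mod 31. 6⁻¹ ≡ 26 (mod 31) since 6·26 = 156 ≡ 1, so λ ≡ 25.
  x = λ² - 15 - 21 = 625 - 36 ≡ 0; y = λ·(15 - 0) - 14 ≡ 20. → (0, 20)

(0, 20)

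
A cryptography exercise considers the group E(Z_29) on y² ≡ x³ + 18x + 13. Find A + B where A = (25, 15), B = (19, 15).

(25, 15) + (19, 15). λ = (15 - 15)/(19 - 25) ≡ 0/23 mod 29. 23⁻¹ ≡ 24 (mod 29), so λ ≡ 0.
  x = λ² - 25 - 19 = 0 - 44 ≡ 14; y = λ·(25 - 14) - 15 ≡ 14. → (14, 14)

(14, 14)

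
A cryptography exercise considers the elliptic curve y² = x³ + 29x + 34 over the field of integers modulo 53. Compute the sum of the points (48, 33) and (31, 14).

(31, 39)

(48, 33) + (31, 14). λ = (14 - 33)/(31 - 48) ≡ 34/36 mod 53. 36⁻¹ ≡ 28 (mod 53), so λ ≡ 51.
  x = λ² - 48 - 31 = 2601 - 79 ≡ 31; y = λ·(48 - 31) - 33 ≡ 39. → (31, 39)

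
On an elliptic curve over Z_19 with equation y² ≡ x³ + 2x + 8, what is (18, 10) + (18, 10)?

(8, 2)

tangent at (18, 10): λ = (3·18² + 2)/(2·10) ≡ 5/1. 1⁻¹ ≡ 1 (mod 19) since 1·1 = 1 ≡ 1, so λ ≡ 5·1 ≡ 5.
  x = λ² - 18 - 18 = 25 - 36 ≡ 8; y = λ·(18 - 8) - 10 ≡ 2. → (8, 2)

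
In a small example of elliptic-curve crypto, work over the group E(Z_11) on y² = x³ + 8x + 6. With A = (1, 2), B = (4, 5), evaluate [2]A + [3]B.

First 2A:
Repeated addition: build up to 2A.
2A: tangent at (1, 2): λ = (3·1² + 8)/(2·2) ≡ 0/4. 4⁻¹ ≡ 3 (mod 11) since 4·3 = 12 ≡ 1, so λ ≡ 0·3 ≡ 0.
  x = λ² - 1 - 1 = 0 - 2 ≡ 9; y = λ·(1 - 9) - 2 ≡ 9. → (9, 9)
2A = (9, 9).
Next 3B:
Repeated addition: build up to 3B.
2B: tangent at (4, 5): λ = (3·4² + 8)/(2·5) ≡ 1/10. 10⁻¹ ≡ 10 (mod 11) since 10·10 = 100 ≡ 1, so λ ≡ 1·10 ≡ 10.
  x = λ² - 4 - 4 = 100 - 8 ≡ 4; y = λ·(4 - 4) - 5 ≡ 6. → (4, 6)
3B: (4, 6) + (4, 5): same x and y₁ ≡ -y₂, so the sum is O.
3B = O.
Finally 2A + 3B:
(9, 9) + O = (9, 9) (identity).

(9, 9)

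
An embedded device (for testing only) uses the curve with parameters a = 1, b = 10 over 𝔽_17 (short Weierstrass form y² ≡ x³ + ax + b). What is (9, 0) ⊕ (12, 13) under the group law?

(11, 14)

(9, 0) + (12, 13). λ = (13 - 0)/(12 - 9) ≡ 13/3 mod 17. 3⁻¹ ≡ 6 (mod 17) since 3·6 = 18 ≡ 1, so λ ≡ 10.
  x = λ² - 9 - 12 = 100 - 21 ≡ 11; y = λ·(9 - 11) - 0 ≡ 14. → (11, 14)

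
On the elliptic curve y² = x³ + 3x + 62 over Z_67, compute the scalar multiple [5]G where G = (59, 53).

Double-and-add on 5 = (101)₂. Start with G = (59, 53) for the leading 1-bit.
double: tangent at (59, 53): λ = (3·59² + 3)/(2·53) ≡ 61/39. 39⁻¹ ≡ 55 (mod 67) since 39·55 = 2145 ≡ 1, so λ ≡ 61·55 ≡ 5.
  x = λ² - 59 - 59 = 25 - 118 ≡ 41; y = λ·(59 - 41) - 53 ≡ 37. → (41, 37)
double: tangent at (41, 37): λ = (3·41² + 3)/(2·37) ≡ 21/7. 7⁻¹ ≡ 48 (mod 67), so λ ≡ 21·48 ≡ 3.
  x = λ² - 41 - 41 = 9 - 82 ≡ 61; y = λ·(41 - 61) - 37 ≡ 37. → (61, 37)
add G: (61, 37) + (59, 53). λ = (53 - 37)/(59 - 61) ≡ 16/65 mod 67. 65⁻¹ ≡ 33 (mod 67), so λ ≡ 59.
  x = λ² - 61 - 59 = 3481 - 120 ≡ 11; y = λ·(61 - 11) - 37 ≡ 32. → (11, 32)

(11, 32)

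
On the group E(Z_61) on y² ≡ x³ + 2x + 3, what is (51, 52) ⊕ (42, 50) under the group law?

(17, 3)

(51, 52) + (42, 50). λ = (50 - 52)/(42 - 51) ≡ 59/52 mod 61. 52⁻¹ ≡ 27 (mod 61) since 52·27 = 1404 ≡ 1, so λ ≡ 7.
  x = λ² - 51 - 42 = 49 - 93 ≡ 17; y = λ·(51 - 17) - 52 ≡ 3. → (17, 3)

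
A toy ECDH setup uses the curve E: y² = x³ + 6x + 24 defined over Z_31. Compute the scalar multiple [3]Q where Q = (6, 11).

Repeated addition: build up to 3Q.
2Q: tangent at (6, 11): λ = (3·6² + 6)/(2·11) ≡ 21/22. 22⁻¹ ≡ 24 (mod 31), so λ ≡ 21·24 ≡ 8.
  x = λ² - 6 - 6 = 64 - 12 ≡ 21; y = λ·(6 - 21) - 11 ≡ 24. → (21, 24)
3Q: (21, 24) + (6, 11). λ = (11 - 24)/(6 - 21) ≡ 18/16 mod 31. 16⁻¹ ≡ 2 (mod 31), so λ ≡ 5.
  x = λ² - 21 - 6 = 25 - 27 ≡ 29; y = λ·(21 - 29) - 24 ≡ 29. → (29, 29)

(29, 29)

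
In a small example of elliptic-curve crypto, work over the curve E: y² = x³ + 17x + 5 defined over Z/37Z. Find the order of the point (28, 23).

2P: tangent at (28, 23): λ = (3·28² + 17)/(2·23) ≡ 1/9. 9⁻¹ ≡ 33 (mod 37) since 9·33 = 297 ≡ 1, so λ ≡ 1·33 ≡ 33.
  x = λ² - 28 - 28 = 1089 - 56 ≡ 34; y = λ·(28 - 34) - 23 ≡ 1. → (34, 1)
3P: (34, 1) + (28, 23). λ = (23 - 1)/(28 - 34) ≡ 22/31 mod 37. 31⁻¹ ≡ 6 (mod 37) since 31·6 = 186 ≡ 1, so λ ≡ 21.
  x = λ² - 34 - 28 = 441 - 62 ≡ 9; y = λ·(34 - 9) - 1 ≡ 6. → (9, 6)
4P: (9, 6) + (28, 23). λ = (23 - 6)/(28 - 9) ≡ 17/19 mod 37. 19⁻¹ ≡ 2 (mod 37), so λ ≡ 34.
  x = λ² - 9 - 28 = 1156 - 37 ≡ 9; y = λ·(9 - 9) - 6 ≡ 31. → (9, 31)
5P: (9, 31) + (28, 23). λ = (23 - 31)/(28 - 9) ≡ 29/19 mod 37. 19⁻¹ ≡ 2 (mod 37), so λ ≡ 21.
  x = λ² - 9 - 28 = 441 - 37 ≡ 34; y = λ·(9 - 34) - 31 ≡ 36. → (34, 36)
6P: (34, 36) + (28, 23). λ = (23 - 36)/(28 - 34) ≡ 24/31 mod 37. 31⁻¹ ≡ 6 (mod 37), so λ ≡ 33.
  x = λ² - 34 - 28 = 1089 - 62 ≡ 28; y = λ·(34 - 28) - 36 ≡ 14. → (28, 14)
7P: (28, 14) + (28, 23): same x and y₁ ≡ -y₂, so the sum is the point at infinity.
7P = the point at infinity, so the order is 7.

7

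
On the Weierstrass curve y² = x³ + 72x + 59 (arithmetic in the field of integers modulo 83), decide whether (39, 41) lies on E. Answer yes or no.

no

y² = 41² ≡ 21; x³ + 72x + 59 = 62186 ≡ 19 (mod 83). 21 ≠ 19.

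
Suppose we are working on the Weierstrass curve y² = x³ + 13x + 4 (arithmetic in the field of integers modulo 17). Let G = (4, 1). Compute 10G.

(7, 8)

Repeated addition: build up to 10G.
2G: tangent at (4, 1): λ = (3·4² + 13)/(2·1) ≡ 10/2. 2⁻¹ ≡ 9 (mod 17) since 2·9 = 18 ≡ 1, so λ ≡ 10·9 ≡ 5.
  x = λ² - 4 - 4 = 25 - 8 ≡ 0; y = λ·(4 - 0) - 1 ≡ 2. → (0, 2)
3G: (0, 2) + (4, 1). λ = (1 - 2)/(4 - 0) ≡ 16/4 mod 17. 4⁻¹ ≡ 13 (mod 17), so λ ≡ 4.
  x = λ² - 0 - 4 = 16 - 4 ≡ 12; y = λ·(0 - 12) - 2 ≡ 1. → (12, 1)
4G: (12, 1) + (4, 1). λ = (1 - 1)/(4 - 12) ≡ 0/9 mod 17. 9⁻¹ ≡ 2 (mod 17), so λ ≡ 0.
  x = λ² - 12 - 4 = 0 - 16 ≡ 1; y = λ·(12 - 1) - 1 ≡ 16. → (1, 16)
5G: (1, 16) + (4, 1). λ = (1 - 16)/(4 - 1) ≡ 2/3 mod 17. 3⁻¹ ≡ 6 (mod 17) since 3·6 = 18 ≡ 1, so λ ≡ 12.
  x = λ² - 1 - 4 = 144 - 5 ≡ 3; y = λ·(1 - 3) - 16 ≡ 11. → (3, 11)
6G: (3, 11) + (4, 1). λ = (1 - 11)/(4 - 3) ≡ 7/1 mod 17. 1⁻¹ ≡ 1 (mod 17), so λ ≡ 7.
  x = λ² - 3 - 4 = 49 - 7 ≡ 8; y = λ·(3 - 8) - 11 ≡ 5. → (8, 5)
7G: (8, 5) + (4, 1). λ = (1 - 5)/(4 - 8) ≡ 13/13 mod 17. 13⁻¹ ≡ 4 (mod 17) since 13·4 = 52 ≡ 1, so λ ≡ 1.
  x = λ² - 8 - 4 = 1 - 12 ≡ 6; y = λ·(8 - 6) - 5 ≡ 14. → (6, 14)
8G: (6, 14) + (4, 1). λ = (1 - 14)/(4 - 6) ≡ 4/15 mod 17. 15⁻¹ ≡ 8 (mod 17), so λ ≡ 15.
  x = λ² - 6 - 4 = 225 - 10 ≡ 11; y = λ·(6 - 11) - 14 ≡ 13. → (11, 13)
9G: (11, 13) + (4, 1). λ = (1 - 13)/(4 - 11) ≡ 5/10 mod 17. 10⁻¹ ≡ 12 (mod 17), so λ ≡ 9.
  x = λ² - 11 - 4 = 81 - 15 ≡ 15; y = λ·(11 - 15) - 13 ≡ 2. → (15, 2)
10G: (15, 2) + (4, 1). λ = (1 - 2)/(4 - 15) ≡ 16/6 mod 17. 6⁻¹ ≡ 3 (mod 17), so λ ≡ 14.
  x = λ² - 15 - 4 = 196 - 19 ≡ 7; y = λ·(15 - 7) - 2 ≡ 8. → (7, 8)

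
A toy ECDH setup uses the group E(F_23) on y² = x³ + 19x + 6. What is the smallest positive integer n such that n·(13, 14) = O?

2P: tangent at (13, 14): λ = (3·13² + 19)/(2·14) ≡ 20/5. 5⁻¹ ≡ 14 (mod 23) since 5·14 = 70 ≡ 1, so λ ≡ 20·14 ≡ 4.
  x = λ² - 13 - 13 = 16 - 26 ≡ 13; y = λ·(13 - 13) - 14 ≡ 9. → (13, 9)
3P: (13, 9) + (13, 14): same x and y₁ ≡ -y₂, so the sum is O.
3P = O, so the order is 3.

3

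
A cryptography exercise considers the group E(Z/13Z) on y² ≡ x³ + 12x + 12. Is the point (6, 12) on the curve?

y² = 12² ≡ 1; x³ + 12x + 12 = 300 ≡ 1 (mod 13). 1 = 1.

yes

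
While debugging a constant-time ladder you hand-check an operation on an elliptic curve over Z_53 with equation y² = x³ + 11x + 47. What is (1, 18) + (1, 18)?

tangent at (1, 18): λ = (3·1² + 11)/(2·18) ≡ 14/36. 36⁻¹ ≡ 28 (mod 53), so λ ≡ 14·28 ≡ 21.
  x = λ² - 1 - 1 = 441 - 2 ≡ 15; y = λ·(1 - 15) - 18 ≡ 6. → (15, 6)

(15, 6)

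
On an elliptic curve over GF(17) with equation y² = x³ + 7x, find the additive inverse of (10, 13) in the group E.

(10, 4)

-(10, 13) = (10, -13 mod 17) = (10, 4).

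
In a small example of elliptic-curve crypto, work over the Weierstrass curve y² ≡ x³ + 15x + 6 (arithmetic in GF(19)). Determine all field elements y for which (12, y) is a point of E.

x³ + 15x + 6 = 1914 ≡ 14 (mod 19).
14 is a non-residue mod 19; no y exists.

none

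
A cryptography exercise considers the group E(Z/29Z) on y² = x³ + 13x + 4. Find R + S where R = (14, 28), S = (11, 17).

(11, 12)

(14, 28) + (11, 17). λ = (17 - 28)/(11 - 14) ≡ 18/26 mod 29. 26⁻¹ ≡ 19 (mod 29) since 26·19 = 494 ≡ 1, so λ ≡ 23.
  x = λ² - 14 - 11 = 529 - 25 ≡ 11; y = λ·(14 - 11) - 28 ≡ 12. → (11, 12)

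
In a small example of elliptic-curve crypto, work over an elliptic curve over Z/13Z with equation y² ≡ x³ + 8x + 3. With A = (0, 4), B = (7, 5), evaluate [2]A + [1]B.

First 2A:
Repeated addition: build up to 2A.
2A: tangent at (0, 4): λ = (3·0² + 8)/(2·4) ≡ 8/8. 8⁻¹ ≡ 5 (mod 13), so λ ≡ 8·5 ≡ 1.
  x = λ² - 0 - 0 = 1 - 0 ≡ 1; y = λ·(0 - 1) - 4 ≡ 8. → (1, 8)
2A = (1, 8).
Finally 2A + B:
(1, 8) + (7, 5). λ = (5 - 8)/(7 - 1) ≡ 10/6 mod 13. 6⁻¹ ≡ 11 (mod 13) since 6·11 = 66 ≡ 1, so λ ≡ 6.
  x = λ² - 1 - 7 = 36 - 8 ≡ 2; y = λ·(1 - 2) - 8 ≡ 12. → (2, 12)

(2, 12)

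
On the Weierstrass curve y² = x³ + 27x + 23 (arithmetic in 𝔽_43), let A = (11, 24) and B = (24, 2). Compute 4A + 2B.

First 4A:
Repeated addition: build up to 4A.
2A: tangent at (11, 24): λ = (3·11² + 27)/(2·24) ≡ 3/5. 5⁻¹ ≡ 26 (mod 43) since 5·26 = 130 ≡ 1, so λ ≡ 3·26 ≡ 35.
  x = λ² - 11 - 11 = 1225 - 22 ≡ 42; y = λ·(11 - 42) - 24 ≡ 9. → (42, 9)
3A: (42, 9) + (11, 24). λ = (24 - 9)/(11 - 42) ≡ 15/12 mod 43. 12⁻¹ ≡ 18 (mod 43) since 12·18 = 216 ≡ 1, so λ ≡ 12.
  x = λ² - 42 - 11 = 144 - 53 ≡ 5; y = λ·(42 - 5) - 9 ≡ 5. → (5, 5)
4A: (5, 5) + (11, 24). λ = (24 - 5)/(11 - 5) ≡ 19/6 mod 43. 6⁻¹ ≡ 36 (mod 43) since 6·36 = 216 ≡ 1, so λ ≡ 39.
  x = λ² - 5 - 11 = 1521 - 16 ≡ 0; y = λ·(5 - 0) - 5 ≡ 18. → (0, 18)
4A = (0, 18).
Next 2B:
Repeated addition: build up to 2B.
2B: tangent at (24, 2): λ = (3·24² + 27)/(2·2) ≡ 35/4. 4⁻¹ ≡ 11 (mod 43), so λ ≡ 35·11 ≡ 41.
  x = λ² - 24 - 24 = 1681 - 48 ≡ 42; y = λ·(24 - 42) - 2 ≡ 34. → (42, 34)
2B = (42, 34).
Finally 4A + 2B:
(0, 18) + (42, 34). λ = (34 - 18)/(42 - 0) ≡ 16/42 mod 43. 42⁻¹ ≡ 42 (mod 43), so λ ≡ 27.
  x = λ² - 0 - 42 = 729 - 42 ≡ 42; y = λ·(0 - 42) - 18 ≡ 9. → (42, 9)

(42, 9)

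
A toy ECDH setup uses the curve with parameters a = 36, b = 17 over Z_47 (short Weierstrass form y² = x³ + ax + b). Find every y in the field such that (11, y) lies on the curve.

x³ + 36x + 17 = 1744 ≡ 5 (mod 47).
5 is a non-residue mod 47; no y exists.

none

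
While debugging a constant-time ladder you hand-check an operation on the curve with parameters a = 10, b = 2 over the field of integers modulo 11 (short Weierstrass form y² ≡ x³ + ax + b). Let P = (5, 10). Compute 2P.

(6, 5)

tangent at (5, 10): λ = (3·5² + 10)/(2·10) ≡ 8/9. 9⁻¹ ≡ 5 (mod 11) since 9·5 = 45 ≡ 1, so λ ≡ 8·5 ≡ 7.
  x = λ² - 5 - 5 = 49 - 10 ≡ 6; y = λ·(5 - 6) - 10 ≡ 5. → (6, 5)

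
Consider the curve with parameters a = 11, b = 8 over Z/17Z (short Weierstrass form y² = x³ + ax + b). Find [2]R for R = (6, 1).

(5, 16)

tangent at (6, 1): λ = (3·6² + 11)/(2·1) ≡ 0/2. 2⁻¹ ≡ 9 (mod 17), so λ ≡ 0·9 ≡ 0.
  x = λ² - 6 - 6 = 0 - 12 ≡ 5; y = λ·(6 - 5) - 1 ≡ 16. → (5, 16)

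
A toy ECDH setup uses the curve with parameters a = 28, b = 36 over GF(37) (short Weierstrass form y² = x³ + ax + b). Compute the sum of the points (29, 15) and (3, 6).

(29, 15) + (3, 6). λ = (6 - 15)/(3 - 29) ≡ 28/11 mod 37. 11⁻¹ ≡ 27 (mod 37), so λ ≡ 16.
  x = λ² - 29 - 3 = 256 - 32 ≡ 2; y = λ·(29 - 2) - 15 ≡ 10. → (2, 10)

(2, 10)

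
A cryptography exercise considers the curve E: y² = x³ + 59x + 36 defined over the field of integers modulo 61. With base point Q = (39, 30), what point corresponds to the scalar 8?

(34, 7)

Repeated addition: build up to 8Q.
2Q: tangent at (39, 30): λ = (3·39² + 59)/(2·30) ≡ 47/60. 60⁻¹ ≡ 60 (mod 61), so λ ≡ 47·60 ≡ 14.
  x = λ² - 39 - 39 = 196 - 78 ≡ 57; y = λ·(39 - 57) - 30 ≡ 23. → (57, 23)
3Q: (57, 23) + (39, 30). λ = (30 - 23)/(39 - 57) ≡ 7/43 mod 61. 43⁻¹ ≡ 44 (mod 61), so λ ≡ 3.
  x = λ² - 57 - 39 = 9 - 96 ≡ 35; y = λ·(57 - 35) - 23 ≡ 43. → (35, 43)
4Q: (35, 43) + (39, 30). λ = (30 - 43)/(39 - 35) ≡ 48/4 mod 61. 4⁻¹ ≡ 46 (mod 61), so λ ≡ 12.
  x = λ² - 35 - 39 = 144 - 74 ≡ 9; y = λ·(35 - 9) - 43 ≡ 25. → (9, 25)
5Q: (9, 25) + (39, 30). λ = (30 - 25)/(39 - 9) ≡ 5/30 mod 61. 30⁻¹ ≡ 59 (mod 61) since 30·59 = 1770 ≡ 1, so λ ≡ 51.
  x = λ² - 9 - 39 = 2601 - 48 ≡ 52; y = λ·(9 - 52) - 25 ≡ 39. → (52, 39)
6Q: (52, 39) + (39, 30). λ = (30 - 39)/(39 - 52) ≡ 52/48 mod 61. 48⁻¹ ≡ 14 (mod 61) since 48·14 = 672 ≡ 1, so λ ≡ 57.
  x = λ² - 52 - 39 = 3249 - 91 ≡ 47; y = λ·(52 - 47) - 39 ≡ 2. → (47, 2)
7Q: (47, 2) + (39, 30). λ = (30 - 2)/(39 - 47) ≡ 28/53 mod 61. 53⁻¹ ≡ 38 (mod 61), so λ ≡ 27.
  x = λ² - 47 - 39 = 729 - 86 ≡ 33; y = λ·(47 - 33) - 2 ≡ 10. → (33, 10)
8Q: (33, 10) + (39, 30). λ = (30 - 10)/(39 - 33) ≡ 20/6 mod 61. 6⁻¹ ≡ 51 (mod 61) since 6·51 = 306 ≡ 1, so λ ≡ 44.
  x = λ² - 33 - 39 = 1936 - 72 ≡ 34; y = λ·(33 - 34) - 10 ≡ 7. → (34, 7)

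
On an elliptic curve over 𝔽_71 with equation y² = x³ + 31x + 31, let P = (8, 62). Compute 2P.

tangent at (8, 62): λ = (3·8² + 31)/(2·62) ≡ 10/53. 53⁻¹ ≡ 67 (mod 71), so λ ≡ 10·67 ≡ 31.
  x = λ² - 8 - 8 = 961 - 16 ≡ 22; y = λ·(8 - 22) - 62 ≡ 1. → (22, 1)

(22, 1)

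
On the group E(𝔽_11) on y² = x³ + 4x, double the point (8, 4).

tangent at (8, 4): λ = (3·8² + 4)/(2·4) ≡ 9/8. 8⁻¹ ≡ 7 (mod 11), so λ ≡ 9·7 ≡ 8.
  x = λ² - 8 - 8 = 64 - 16 ≡ 4; y = λ·(8 - 4) - 4 ≡ 6. → (4, 6)

(4, 6)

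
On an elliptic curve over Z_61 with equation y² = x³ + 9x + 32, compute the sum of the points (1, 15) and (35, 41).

(1, 15) + (35, 41). λ = (41 - 15)/(35 - 1) ≡ 26/34 mod 61. 34⁻¹ ≡ 9 (mod 61), so λ ≡ 51.
  x = λ² - 1 - 35 = 2601 - 36 ≡ 3; y = λ·(1 - 3) - 15 ≡ 5. → (3, 5)

(3, 5)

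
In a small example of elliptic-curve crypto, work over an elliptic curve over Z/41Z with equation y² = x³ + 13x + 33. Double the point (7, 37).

tangent at (7, 37): λ = (3·7² + 13)/(2·37) ≡ 37/33. 33⁻¹ ≡ 5 (mod 41) since 33·5 = 165 ≡ 1, so λ ≡ 37·5 ≡ 21.
  x = λ² - 7 - 7 = 441 - 14 ≡ 17; y = λ·(7 - 17) - 37 ≡ 40. → (17, 40)

(17, 40)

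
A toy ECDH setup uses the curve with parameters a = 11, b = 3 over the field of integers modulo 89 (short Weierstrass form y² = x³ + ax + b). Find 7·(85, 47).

(79, 53)

Write P = (85, 47).
Repeated addition: build up to 7P.
2P: tangent at (85, 47): λ = (3·85² + 11)/(2·47) ≡ 59/5. 5⁻¹ ≡ 18 (mod 89), so λ ≡ 59·18 ≡ 83.
  x = λ² - 85 - 85 = 6889 - 170 ≡ 44; y = λ·(85 - 44) - 47 ≡ 63. → (44, 63)
3P: (44, 63) + (85, 47). λ = (47 - 63)/(85 - 44) ≡ 73/41 mod 89. 41⁻¹ ≡ 76 (mod 89), so λ ≡ 30.
  x = λ² - 44 - 85 = 900 - 129 ≡ 59; y = λ·(44 - 59) - 63 ≡ 21. → (59, 21)
4P: (59, 21) + (85, 47). λ = (47 - 21)/(85 - 59) ≡ 26/26 mod 89. 26⁻¹ ≡ 24 (mod 89), so λ ≡ 1.
  x = λ² - 59 - 85 = 1 - 144 ≡ 35; y = λ·(59 - 35) - 21 ≡ 3. → (35, 3)
5P: (35, 3) + (85, 47). λ = (47 - 3)/(85 - 35) ≡ 44/50 mod 89. 50⁻¹ ≡ 73 (mod 89), so λ ≡ 8.
  x = λ² - 35 - 85 = 64 - 120 ≡ 33; y = λ·(35 - 33) - 3 ≡ 13. → (33, 13)
6P: (33, 13) + (85, 47). λ = (47 - 13)/(85 - 33) ≡ 34/52 mod 89. 52⁻¹ ≡ 12 (mod 89), so λ ≡ 52.
  x = λ² - 33 - 85 = 2704 - 118 ≡ 5; y = λ·(33 - 5) - 13 ≡ 19. → (5, 19)
7P: (5, 19) + (85, 47). λ = (47 - 19)/(85 - 5) ≡ 28/80 mod 89. 80⁻¹ ≡ 79 (mod 89) since 80·79 = 6320 ≡ 1, so λ ≡ 76.
  x = λ² - 5 - 85 = 5776 - 90 ≡ 79; y = λ·(5 - 79) - 19 ≡ 53. → (79, 53)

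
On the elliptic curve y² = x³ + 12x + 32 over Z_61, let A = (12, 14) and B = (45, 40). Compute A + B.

(12, 14) + (45, 40). λ = (40 - 14)/(45 - 12) ≡ 26/33 mod 61. 33⁻¹ ≡ 37 (mod 61) since 33·37 = 1221 ≡ 1, so λ ≡ 47.
  x = λ² - 12 - 45 = 2209 - 57 ≡ 17; y = λ·(12 - 17) - 14 ≡ 56. → (17, 56)

(17, 56)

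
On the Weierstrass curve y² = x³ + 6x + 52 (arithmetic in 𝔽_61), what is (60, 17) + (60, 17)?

tangent at (60, 17): λ = (3·60² + 6)/(2·17) ≡ 9/34. 34⁻¹ ≡ 9 (mod 61), so λ ≡ 9·9 ≡ 20.
  x = λ² - 60 - 60 = 400 - 120 ≡ 36; y = λ·(60 - 36) - 17 ≡ 36. → (36, 36)

(36, 36)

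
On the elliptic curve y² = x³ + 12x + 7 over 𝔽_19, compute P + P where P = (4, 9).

tangent at (4, 9): λ = (3·4² + 12)/(2·9) ≡ 3/18. 18⁻¹ ≡ 18 (mod 19), so λ ≡ 3·18 ≡ 16.
  x = λ² - 4 - 4 = 256 - 8 ≡ 1; y = λ·(4 - 1) - 9 ≡ 1. → (1, 1)

(1, 1)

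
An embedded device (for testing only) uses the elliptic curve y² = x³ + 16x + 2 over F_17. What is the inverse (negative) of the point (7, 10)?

-(7, 10) = (7, -10 mod 17) = (7, 7).

(7, 7)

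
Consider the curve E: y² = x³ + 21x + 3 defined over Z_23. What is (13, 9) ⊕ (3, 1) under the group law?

(13, 9) + (3, 1). λ = (1 - 9)/(3 - 13) ≡ 15/13 mod 23. 13⁻¹ ≡ 16 (mod 23), so λ ≡ 10.
  x = λ² - 13 - 3 = 100 - 16 ≡ 15; y = λ·(13 - 15) - 9 ≡ 17. → (15, 17)

(15, 17)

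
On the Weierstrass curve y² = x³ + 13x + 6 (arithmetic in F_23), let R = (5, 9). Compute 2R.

tangent at (5, 9): λ = (3·5² + 13)/(2·9) ≡ 19/18. 18⁻¹ ≡ 9 (mod 23), so λ ≡ 19·9 ≡ 10.
  x = λ² - 5 - 5 = 100 - 10 ≡ 21; y = λ·(5 - 21) - 9 ≡ 15. → (21, 15)

(21, 15)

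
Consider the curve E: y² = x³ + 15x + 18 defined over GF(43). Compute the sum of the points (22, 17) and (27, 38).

(34, 10)

(22, 17) + (27, 38). λ = (38 - 17)/(27 - 22) ≡ 21/5 mod 43. 5⁻¹ ≡ 26 (mod 43) since 5·26 = 130 ≡ 1, so λ ≡ 30.
  x = λ² - 22 - 27 = 900 - 49 ≡ 34; y = λ·(22 - 34) - 17 ≡ 10. → (34, 10)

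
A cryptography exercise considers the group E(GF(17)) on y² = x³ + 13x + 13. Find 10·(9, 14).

(8, 0)

Write Q = (9, 14).
Double-and-add on 10 = (1010)₂. Start with Q = (9, 14) for the leading 1-bit.
double: tangent at (9, 14): λ = (3·9² + 13)/(2·14) ≡ 1/11. 11⁻¹ ≡ 14 (mod 17) since 11·14 = 154 ≡ 1, so λ ≡ 1·14 ≡ 14.
  x = λ² - 9 - 9 = 196 - 18 ≡ 8; y = λ·(9 - 8) - 14 ≡ 0. → (8, 0)
double: (8, 0) + (8, 0): same x and y₁ ≡ -y₂, so the sum is O.
add Q: O + (9, 14) = (9, 14) (identity).
double: tangent at (9, 14): λ = (3·9² + 13)/(2·14) ≡ 1/11. 11⁻¹ ≡ 14 (mod 17) since 11·14 = 154 ≡ 1, so λ ≡ 1·14 ≡ 14.
  x = λ² - 9 - 9 = 196 - 18 ≡ 8; y = λ·(9 - 8) - 14 ≡ 0. → (8, 0)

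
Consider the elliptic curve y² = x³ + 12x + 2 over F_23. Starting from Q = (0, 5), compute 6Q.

(10, 15)

Repeated addition: build up to 6Q.
2Q: tangent at (0, 5): λ = (3·0² + 12)/(2·5) ≡ 12/10. 10⁻¹ ≡ 7 (mod 23) since 10·7 = 70 ≡ 1, so λ ≡ 12·7 ≡ 15.
  x = λ² - 0 - 0 = 225 - 0 ≡ 18; y = λ·(0 - 18) - 5 ≡ 1. → (18, 1)
3Q: (18, 1) + (0, 5). λ = (5 - 1)/(0 - 18) ≡ 4/5 mod 23. 5⁻¹ ≡ 14 (mod 23), so λ ≡ 10.
  x = λ² - 18 - 0 = 100 - 18 ≡ 13; y = λ·(18 - 13) - 1 ≡ 3. → (13, 3)
4Q: (13, 3) + (0, 5). λ = (5 - 3)/(0 - 13) ≡ 2/10 mod 23. 10⁻¹ ≡ 7 (mod 23), so λ ≡ 14.
  x = λ² - 13 - 0 = 196 - 13 ≡ 22; y = λ·(13 - 22) - 3 ≡ 9. → (22, 9)
5Q: (22, 9) + (0, 5). λ = (5 - 9)/(0 - 22) ≡ 19/1 mod 23. 1⁻¹ ≡ 1 (mod 23) since 1·1 = 1 ≡ 1, so λ ≡ 19.
  x = λ² - 22 - 0 = 361 - 22 ≡ 17; y = λ·(22 - 17) - 9 ≡ 17. → (17, 17)
6Q: (17, 17) + (0, 5). λ = (5 - 17)/(0 - 17) ≡ 11/6 mod 23. 6⁻¹ ≡ 4 (mod 23), so λ ≡ 21.
  x = λ² - 17 - 0 = 441 - 17 ≡ 10; y = λ·(17 - 10) - 17 ≡ 15. → (10, 15)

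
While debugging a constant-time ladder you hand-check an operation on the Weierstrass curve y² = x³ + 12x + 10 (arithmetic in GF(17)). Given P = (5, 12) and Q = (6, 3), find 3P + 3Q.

First 3P:
Repeated addition: build up to 3P.
2P: tangent at (5, 12): λ = (3·5² + 12)/(2·12) ≡ 2/7. 7⁻¹ ≡ 5 (mod 17), so λ ≡ 2·5 ≡ 10.
  x = λ² - 5 - 5 = 100 - 10 ≡ 5; y = λ·(5 - 5) - 12 ≡ 5. → (5, 5)
3P: (5, 5) + (5, 12): same x and y₁ ≡ -y₂, so the sum is O.
3P = O.
Next 3Q:
Repeated addition: build up to 3Q.
2Q: tangent at (6, 3): λ = (3·6² + 12)/(2·3) ≡ 1/6. 6⁻¹ ≡ 3 (mod 17) since 6·3 = 18 ≡ 1, so λ ≡ 1·3 ≡ 3.
  x = λ² - 6 - 6 = 9 - 12 ≡ 14; y = λ·(6 - 14) - 3 ≡ 7. → (14, 7)
3Q: (14, 7) + (6, 3). λ = (3 - 7)/(6 - 14) ≡ 13/9 mod 17. 9⁻¹ ≡ 2 (mod 17), so λ ≡ 9.
  x = λ² - 14 - 6 = 81 - 20 ≡ 10; y = λ·(14 - 10) - 7 ≡ 12. → (10, 12)
3Q = (10, 12).
Finally 3P + 3Q:
O + (10, 12) = (10, 12) (identity).

(10, 12)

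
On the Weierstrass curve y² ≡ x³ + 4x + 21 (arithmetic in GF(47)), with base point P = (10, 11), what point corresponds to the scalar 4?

(8, 1)

Double-and-add on 4 = (100)₂. Start with P = (10, 11) for the leading 1-bit.
double: tangent at (10, 11): λ = (3·10² + 4)/(2·11) ≡ 22/22. 22⁻¹ ≡ 15 (mod 47), so λ ≡ 22·15 ≡ 1.
  x = λ² - 10 - 10 = 1 - 20 ≡ 28; y = λ·(10 - 28) - 11 ≡ 18. → (28, 18)
double: tangent at (28, 18): λ = (3·28² + 4)/(2·18) ≡ 6/36. 36⁻¹ ≡ 17 (mod 47), so λ ≡ 6·17 ≡ 8.
  x = λ² - 28 - 28 = 64 - 56 ≡ 8; y = λ·(28 - 8) - 18 ≡ 1. → (8, 1)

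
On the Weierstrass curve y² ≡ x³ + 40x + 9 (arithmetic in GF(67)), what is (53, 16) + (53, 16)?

tangent at (53, 16): λ = (3·53² + 40)/(2·16) ≡ 25/32. 32⁻¹ ≡ 44 (mod 67) since 32·44 = 1408 ≡ 1, so λ ≡ 25·44 ≡ 28.
  x = λ² - 53 - 53 = 784 - 106 ≡ 8; y = λ·(53 - 8) - 16 ≡ 38. → (8, 38)

(8, 38)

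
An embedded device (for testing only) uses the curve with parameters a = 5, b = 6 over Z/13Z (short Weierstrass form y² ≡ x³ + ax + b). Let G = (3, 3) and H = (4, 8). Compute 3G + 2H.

(3, 3)

First 3G:
Repeated addition: build up to 3G.
2G: tangent at (3, 3): λ = (3·3² + 5)/(2·3) ≡ 6/6. 6⁻¹ ≡ 11 (mod 13) since 6·11 = 66 ≡ 1, so λ ≡ 6·11 ≡ 1.
  x = λ² - 3 - 3 = 1 - 6 ≡ 8; y = λ·(3 - 8) - 3 ≡ 5. → (8, 5)
3G: (8, 5) + (3, 3). λ = (3 - 5)/(3 - 8) ≡ 11/8 mod 13. 8⁻¹ ≡ 5 (mod 13) since 8·5 = 40 ≡ 1, so λ ≡ 3.
  x = λ² - 8 - 3 = 9 - 11 ≡ 11; y = λ·(8 - 11) - 5 ≡ 12. → (11, 12)
3G = (11, 12).
Next 2H:
Repeated addition: build up to 2H.
2H: tangent at (4, 8): λ = (3·4² + 5)/(2·8) ≡ 1/3. 3⁻¹ ≡ 9 (mod 13) since 3·9 = 27 ≡ 1, so λ ≡ 1·9 ≡ 9.
  x = λ² - 4 - 4 = 81 - 8 ≡ 8; y = λ·(4 - 8) - 8 ≡ 8. → (8, 8)
2H = (8, 8).
Finally 3G + 2H:
(11, 12) + (8, 8). λ = (8 - 12)/(8 - 11) ≡ 9/10 mod 13. 10⁻¹ ≡ 4 (mod 13) since 10·4 = 40 ≡ 1, so λ ≡ 10.
  x = λ² - 11 - 8 = 100 - 19 ≡ 3; y = λ·(11 - 3) - 12 ≡ 3. → (3, 3)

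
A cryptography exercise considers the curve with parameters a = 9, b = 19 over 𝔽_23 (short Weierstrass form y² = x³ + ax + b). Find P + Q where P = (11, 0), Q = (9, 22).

(11, 0) + (9, 22). λ = (22 - 0)/(9 - 11) ≡ 22/21 mod 23. 21⁻¹ ≡ 11 (mod 23) since 21·11 = 231 ≡ 1, so λ ≡ 12.
  x = λ² - 11 - 9 = 144 - 20 ≡ 9; y = λ·(11 - 9) - 0 ≡ 1. → (9, 1)

(9, 1)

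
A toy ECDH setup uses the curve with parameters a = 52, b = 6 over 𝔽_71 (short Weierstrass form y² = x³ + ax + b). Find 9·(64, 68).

Write P = (64, 68).
Repeated addition: build up to 9P.
2P: tangent at (64, 68): λ = (3·64² + 52)/(2·68) ≡ 57/65. 65⁻¹ ≡ 59 (mod 71) since 65·59 = 3835 ≡ 1, so λ ≡ 57·59 ≡ 26.
  x = λ² - 64 - 64 = 676 - 128 ≡ 51; y = λ·(64 - 51) - 68 ≡ 57. → (51, 57)
3P: (51, 57) + (64, 68). λ = (68 - 57)/(64 - 51) ≡ 11/13 mod 71. 13⁻¹ ≡ 11 (mod 71) since 13·11 = 143 ≡ 1, so λ ≡ 50.
  x = λ² - 51 - 64 = 2500 - 115 ≡ 42; y = λ·(51 - 42) - 57 ≡ 38. → (42, 38)
4P: (42, 38) + (64, 68). λ = (68 - 38)/(64 - 42) ≡ 30/22 mod 71. 22⁻¹ ≡ 42 (mod 71) since 22·42 = 924 ≡ 1, so λ ≡ 53.
  x = λ² - 42 - 64 = 2809 - 106 ≡ 5; y = λ·(42 - 5) - 38 ≡ 6. → (5, 6)
5P: (5, 6) + (64, 68). λ = (68 - 6)/(64 - 5) ≡ 62/59 mod 71. 59⁻¹ ≡ 65 (mod 71), so λ ≡ 54.
  x = λ² - 5 - 64 = 2916 - 69 ≡ 7; y = λ·(5 - 7) - 6 ≡ 28. → (7, 28)
6P: (7, 28) + (64, 68). λ = (68 - 28)/(64 - 7) ≡ 40/57 mod 71. 57⁻¹ ≡ 5 (mod 71) since 57·5 = 285 ≡ 1, so λ ≡ 58.
  x = λ² - 7 - 64 = 3364 - 71 ≡ 27; y = λ·(7 - 27) - 28 ≡ 19. → (27, 19)
7P: (27, 19) + (64, 68). λ = (68 - 19)/(64 - 27) ≡ 49/37 mod 71. 37⁻¹ ≡ 48 (mod 71), so λ ≡ 9.
  x = λ² - 27 - 64 = 81 - 91 ≡ 61; y = λ·(27 - 61) - 19 ≡ 30. → (61, 30)
8P: (61, 30) + (64, 68). λ = (68 - 30)/(64 - 61) ≡ 38/3 mod 71. 3⁻¹ ≡ 24 (mod 71), so λ ≡ 60.
  x = λ² - 61 - 64 = 3600 - 125 ≡ 67; y = λ·(61 - 67) - 30 ≡ 36. → (67, 36)
9P: (67, 36) + (64, 68). λ = (68 - 36)/(64 - 67) ≡ 32/68 mod 71. 68⁻¹ ≡ 47 (mod 71) since 68·47 = 3196 ≡ 1, so λ ≡ 13.
  x = λ² - 67 - 64 = 169 - 131 ≡ 38; y = λ·(67 - 38) - 36 ≡ 57. → (38, 57)

(38, 57)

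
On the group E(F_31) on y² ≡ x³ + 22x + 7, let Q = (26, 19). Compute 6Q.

(10, 24)

Double-and-add on 6 = (110)₂. Start with Q = (26, 19) for the leading 1-bit.
double: tangent at (26, 19): λ = (3·26² + 22)/(2·19) ≡ 4/7. 7⁻¹ ≡ 9 (mod 31), so λ ≡ 4·9 ≡ 5.
  x = λ² - 26 - 26 = 25 - 52 ≡ 4; y = λ·(26 - 4) - 19 ≡ 29. → (4, 29)
add Q: (4, 29) + (26, 19). λ = (19 - 29)/(26 - 4) ≡ 21/22 mod 31. 22⁻¹ ≡ 24 (mod 31), so λ ≡ 8.
  x = λ² - 4 - 26 = 64 - 30 ≡ 3; y = λ·(4 - 3) - 29 ≡ 10. → (3, 10)
double: tangent at (3, 10): λ = (3·3² + 22)/(2·10) ≡ 18/20. 20⁻¹ ≡ 14 (mod 31) since 20·14 = 280 ≡ 1, so λ ≡ 18·14 ≡ 4.
  x = λ² - 3 - 3 = 16 - 6 ≡ 10; y = λ·(3 - 10) - 10 ≡ 24. → (10, 24)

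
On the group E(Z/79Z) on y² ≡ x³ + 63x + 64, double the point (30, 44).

(21, 33)

tangent at (30, 44): λ = (3·30² + 63)/(2·44) ≡ 77/9. 9⁻¹ ≡ 44 (mod 79) since 9·44 = 396 ≡ 1, so λ ≡ 77·44 ≡ 70.
  x = λ² - 30 - 30 = 4900 - 60 ≡ 21; y = λ·(30 - 21) - 44 ≡ 33. → (21, 33)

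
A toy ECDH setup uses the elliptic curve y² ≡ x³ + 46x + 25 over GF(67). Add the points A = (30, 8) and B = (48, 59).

(30, 8) + (48, 59). λ = (59 - 8)/(48 - 30) ≡ 51/18 mod 67. 18⁻¹ ≡ 41 (mod 67), so λ ≡ 14.
  x = λ² - 30 - 48 = 196 - 78 ≡ 51; y = λ·(30 - 51) - 8 ≡ 33. → (51, 33)

(51, 33)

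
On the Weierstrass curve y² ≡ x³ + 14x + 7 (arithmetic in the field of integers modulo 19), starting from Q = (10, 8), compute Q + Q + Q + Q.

(0, 8)

Double-and-add on 4 = (100)₂. Start with Q = (10, 8) for the leading 1-bit.
double: tangent at (10, 8): λ = (3·10² + 14)/(2·8) ≡ 10/16. 16⁻¹ ≡ 6 (mod 19) since 16·6 = 96 ≡ 1, so λ ≡ 10·6 ≡ 3.
  x = λ² - 10 - 10 = 9 - 20 ≡ 8; y = λ·(10 - 8) - 8 ≡ 17. → (8, 17)
double: tangent at (8, 17): λ = (3·8² + 14)/(2·17) ≡ 16/15. 15⁻¹ ≡ 14 (mod 19), so λ ≡ 16·14 ≡ 15.
  x = λ² - 8 - 8 = 225 - 16 ≡ 0; y = λ·(8 - 0) - 17 ≡ 8. → (0, 8)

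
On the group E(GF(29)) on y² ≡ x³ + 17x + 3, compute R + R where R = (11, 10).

(20, 22)

tangent at (11, 10): λ = (3·11² + 17)/(2·10) ≡ 3/20. 20⁻¹ ≡ 16 (mod 29), so λ ≡ 3·16 ≡ 19.
  x = λ² - 11 - 11 = 361 - 22 ≡ 20; y = λ·(11 - 20) - 10 ≡ 22. → (20, 22)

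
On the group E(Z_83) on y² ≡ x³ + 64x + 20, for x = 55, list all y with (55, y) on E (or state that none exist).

none

x³ + 64x + 20 = 169915 ≡ 14 (mod 83).
14 is a non-residue mod 83; no y exists.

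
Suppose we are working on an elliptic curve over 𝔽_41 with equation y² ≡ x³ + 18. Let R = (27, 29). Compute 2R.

tangent at (27, 29): λ = (3·27² + 0)/(2·29) ≡ 14/17. 17⁻¹ ≡ 29 (mod 41), so λ ≡ 14·29 ≡ 37.
  x = λ² - 27 - 27 = 1369 - 54 ≡ 3; y = λ·(27 - 3) - 29 ≡ 39. → (3, 39)

(3, 39)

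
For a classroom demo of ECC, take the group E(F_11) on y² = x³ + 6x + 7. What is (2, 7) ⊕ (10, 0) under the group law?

(2, 7) + (10, 0). λ = (0 - 7)/(10 - 2) ≡ 4/8 mod 11. 8⁻¹ ≡ 7 (mod 11) since 8·7 = 56 ≡ 1, so λ ≡ 6.
  x = λ² - 2 - 10 = 36 - 12 ≡ 2; y = λ·(2 - 2) - 7 ≡ 4. → (2, 4)

(2, 4)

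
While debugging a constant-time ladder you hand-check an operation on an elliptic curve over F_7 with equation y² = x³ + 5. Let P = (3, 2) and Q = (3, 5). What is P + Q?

O

The two points share x = 3 and their y-coordinates satisfy 2 + 5 ≡ 0 (mod 7), so they are inverses. Their sum is ∞.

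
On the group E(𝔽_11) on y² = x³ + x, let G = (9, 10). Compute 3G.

Repeated addition: build up to 3G.
2G: tangent at (9, 10): λ = (3·9² + 1)/(2·10) ≡ 2/9. 9⁻¹ ≡ 5 (mod 11) since 9·5 = 45 ≡ 1, so λ ≡ 2·5 ≡ 10.
  x = λ² - 9 - 9 = 100 - 18 ≡ 5; y = λ·(9 - 5) - 10 ≡ 8. → (5, 8)
3G: (5, 8) + (9, 10). λ = (10 - 8)/(9 - 5) ≡ 2/4 mod 11. 4⁻¹ ≡ 3 (mod 11) since 4·3 = 12 ≡ 1, so λ ≡ 6.
  x = λ² - 5 - 9 = 36 - 14 ≡ 0; y = λ·(5 - 0) - 8 ≡ 0. → (0, 0)

(0, 0)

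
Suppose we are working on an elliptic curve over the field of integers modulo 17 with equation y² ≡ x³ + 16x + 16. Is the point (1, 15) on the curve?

no

y² = 15² ≡ 4; x³ + 16x + 16 = 33 ≡ 16 (mod 17). 4 ≠ 16.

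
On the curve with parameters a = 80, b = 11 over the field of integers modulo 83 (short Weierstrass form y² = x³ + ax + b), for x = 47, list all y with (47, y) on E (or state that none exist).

x³ + 80x + 11 = 107594 ≡ 26 (mod 83).
Square roots of 26 mod 83: 21 and 62 (since 21² = 441 ≡ 26).

21, 62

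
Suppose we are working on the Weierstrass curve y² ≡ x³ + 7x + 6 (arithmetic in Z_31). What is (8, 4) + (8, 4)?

(22, 12)

tangent at (8, 4): λ = (3·8² + 7)/(2·4) ≡ 13/8. 8⁻¹ ≡ 4 (mod 31), so λ ≡ 13·4 ≡ 21.
  x = λ² - 8 - 8 = 441 - 16 ≡ 22; y = λ·(8 - 22) - 4 ≡ 12. → (22, 12)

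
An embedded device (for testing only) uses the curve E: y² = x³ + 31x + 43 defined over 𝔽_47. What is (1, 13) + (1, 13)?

tangent at (1, 13): λ = (3·1² + 31)/(2·13) ≡ 34/26. 26⁻¹ ≡ 38 (mod 47) since 26·38 = 988 ≡ 1, so λ ≡ 34·38 ≡ 23.
  x = λ² - 1 - 1 = 529 - 2 ≡ 10; y = λ·(1 - 10) - 13 ≡ 15. → (10, 15)

(10, 15)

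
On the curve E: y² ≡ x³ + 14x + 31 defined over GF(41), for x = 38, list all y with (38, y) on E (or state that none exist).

x³ + 14x + 31 = 55435 ≡ 3 (mod 41).
3 is a non-residue mod 41; no y exists.

none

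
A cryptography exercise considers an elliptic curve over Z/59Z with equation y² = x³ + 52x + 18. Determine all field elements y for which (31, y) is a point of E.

none

x³ + 52x + 18 = 31421 ≡ 33 (mod 59).
33 is a non-residue mod 59; no y exists.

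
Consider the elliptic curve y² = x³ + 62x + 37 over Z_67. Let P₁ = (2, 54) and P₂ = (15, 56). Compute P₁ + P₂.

(8, 43)

(2, 54) + (15, 56). λ = (56 - 54)/(15 - 2) ≡ 2/13 mod 67. 13⁻¹ ≡ 31 (mod 67), so λ ≡ 62.
  x = λ² - 2 - 15 = 3844 - 17 ≡ 8; y = λ·(2 - 8) - 54 ≡ 43. → (8, 43)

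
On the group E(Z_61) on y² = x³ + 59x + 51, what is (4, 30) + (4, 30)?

tangent at (4, 30): λ = (3·4² + 59)/(2·30) ≡ 46/60. 60⁻¹ ≡ 60 (mod 61) since 60·60 = 3600 ≡ 1, so λ ≡ 46·60 ≡ 15.
  x = λ² - 4 - 4 = 225 - 8 ≡ 34; y = λ·(4 - 34) - 30 ≡ 8. → (34, 8)

(34, 8)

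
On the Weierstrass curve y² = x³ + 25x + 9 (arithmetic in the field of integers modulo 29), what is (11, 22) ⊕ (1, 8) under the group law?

(12, 23)

(11, 22) + (1, 8). λ = (8 - 22)/(1 - 11) ≡ 15/19 mod 29. 19⁻¹ ≡ 26 (mod 29), so λ ≡ 13.
  x = λ² - 11 - 1 = 169 - 12 ≡ 12; y = λ·(11 - 12) - 22 ≡ 23. → (12, 23)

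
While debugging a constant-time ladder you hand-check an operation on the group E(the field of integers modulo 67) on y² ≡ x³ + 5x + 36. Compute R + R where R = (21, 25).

(51, 9)

tangent at (21, 25): λ = (3·21² + 5)/(2·25) ≡ 55/50. 50⁻¹ ≡ 63 (mod 67), so λ ≡ 55·63 ≡ 48.
  x = λ² - 21 - 21 = 2304 - 42 ≡ 51; y = λ·(21 - 51) - 25 ≡ 9. → (51, 9)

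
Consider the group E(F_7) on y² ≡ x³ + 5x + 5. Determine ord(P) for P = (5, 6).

7

2P: tangent at (5, 6): λ = (3·5² + 5)/(2·6) ≡ 3/5. 5⁻¹ ≡ 3 (mod 7), so λ ≡ 3·3 ≡ 2.
  x = λ² - 5 - 5 = 4 - 10 ≡ 1; y = λ·(5 - 1) - 6 ≡ 2. → (1, 2)
3P: (1, 2) + (5, 6). λ = (6 - 2)/(5 - 1) ≡ 4/4 mod 7. 4⁻¹ ≡ 2 (mod 7), so λ ≡ 1.
  x = λ² - 1 - 5 = 1 - 6 ≡ 2; y = λ·(1 - 2) - 2 ≡ 4. → (2, 4)
4P: (2, 4) + (5, 6). λ = (6 - 4)/(5 - 2) ≡ 2/3 mod 7. 3⁻¹ ≡ 5 (mod 7) since 3·5 = 15 ≡ 1, so λ ≡ 3.
  x = λ² - 2 - 5 = 9 - 7 ≡ 2; y = λ·(2 - 2) - 4 ≡ 3. → (2, 3)
5P: (2, 3) + (5, 6). λ = (6 - 3)/(5 - 2) ≡ 3/3 mod 7. 3⁻¹ ≡ 5 (mod 7) since 3·5 = 15 ≡ 1, so λ ≡ 1.
  x = λ² - 2 - 5 = 1 - 7 ≡ 1; y = λ·(2 - 1) - 3 ≡ 5. → (1, 5)
6P: (1, 5) + (5, 6). λ = (6 - 5)/(5 - 1) ≡ 1/4 mod 7. 4⁻¹ ≡ 2 (mod 7), so λ ≡ 2.
  x = λ² - 1 - 5 = 4 - 6 ≡ 5; y = λ·(1 - 5) - 5 ≡ 1. → (5, 1)
7P: (5, 1) + (5, 6): same x and y₁ ≡ -y₂, so the sum is the point at infinity.
7P = the point at infinity, so the order is 7.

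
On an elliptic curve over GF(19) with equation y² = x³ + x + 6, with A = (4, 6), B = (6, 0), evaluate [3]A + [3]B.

First 3A:
Repeated addition: build up to 3A.
2A: tangent at (4, 6): λ = (3·4² + 1)/(2·6) ≡ 11/12. 12⁻¹ ≡ 8 (mod 19) since 12·8 = 96 ≡ 1, so λ ≡ 11·8 ≡ 12.
  x = λ² - 4 - 4 = 144 - 8 ≡ 3; y = λ·(4 - 3) - 6 ≡ 6. → (3, 6)
3A: (3, 6) + (4, 6). λ = (6 - 6)/(4 - 3) ≡ 0/1 mod 19. 1⁻¹ ≡ 1 (mod 19), so λ ≡ 0.
  x = λ² - 3 - 4 = 0 - 7 ≡ 12; y = λ·(3 - 12) - 6 ≡ 13. → (12, 13)
3A = (12, 13).
Next 3B:
Repeated addition: build up to 3B.
2B: (6, 0) + (6, 0): same x and y₁ ≡ -y₂, so the sum is the point at infinity.
3B: the point at infinity + (6, 0) = (6, 0) (identity).
3B = (6, 0).
Finally 3A + 3B:
(12, 13) + (6, 0). λ = (0 - 13)/(6 - 12) ≡ 6/13 mod 19. 13⁻¹ ≡ 3 (mod 19), so λ ≡ 18.
  x = λ² - 12 - 6 = 324 - 18 ≡ 2; y = λ·(12 - 2) - 13 ≡ 15. → (2, 15)

(2, 15)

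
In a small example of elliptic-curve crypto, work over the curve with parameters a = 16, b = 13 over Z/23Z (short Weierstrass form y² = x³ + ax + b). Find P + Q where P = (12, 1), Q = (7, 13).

(12, 1) + (7, 13). λ = (13 - 1)/(7 - 12) ≡ 12/18 mod 23. 18⁻¹ ≡ 9 (mod 23), so λ ≡ 16.
  x = λ² - 12 - 7 = 256 - 19 ≡ 7; y = λ·(12 - 7) - 1 ≡ 10. → (7, 10)

(7, 10)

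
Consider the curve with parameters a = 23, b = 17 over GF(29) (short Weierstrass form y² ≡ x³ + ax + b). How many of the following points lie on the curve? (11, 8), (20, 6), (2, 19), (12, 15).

2

(11, 8): 8² ≡ 6, rhs ≡ 6 → on.
(20, 6): 6² ≡ 7, rhs ≡ 9 → off.
(2, 19): 19² ≡ 13, rhs ≡ 13 → on.
(12, 15): 15² ≡ 22, rhs ≡ 20 → off.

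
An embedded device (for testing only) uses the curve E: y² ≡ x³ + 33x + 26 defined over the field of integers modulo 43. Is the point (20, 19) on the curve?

y² = 19² ≡ 17; x³ + 33x + 26 = 8686 ≡ 0 (mod 43). 17 ≠ 0.

no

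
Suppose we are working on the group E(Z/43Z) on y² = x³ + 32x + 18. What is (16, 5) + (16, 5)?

(4, 9)

tangent at (16, 5): λ = (3·16² + 32)/(2·5) ≡ 26/10. 10⁻¹ ≡ 13 (mod 43), so λ ≡ 26·13 ≡ 37.
  x = λ² - 16 - 16 = 1369 - 32 ≡ 4; y = λ·(16 - 4) - 5 ≡ 9. → (4, 9)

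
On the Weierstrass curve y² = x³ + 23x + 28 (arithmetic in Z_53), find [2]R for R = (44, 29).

tangent at (44, 29): λ = (3·44² + 23)/(2·29) ≡ 1/5. 5⁻¹ ≡ 32 (mod 53), so λ ≡ 1·32 ≡ 32.
  x = λ² - 44 - 44 = 1024 - 88 ≡ 35; y = λ·(44 - 35) - 29 ≡ 47. → (35, 47)

(35, 47)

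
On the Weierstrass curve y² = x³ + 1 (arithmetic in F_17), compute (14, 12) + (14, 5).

The two points share x = 14 and their y-coordinates satisfy 12 + 5 ≡ 0 (mod 17), so they are inverses. Their sum is the point at infinity.

O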